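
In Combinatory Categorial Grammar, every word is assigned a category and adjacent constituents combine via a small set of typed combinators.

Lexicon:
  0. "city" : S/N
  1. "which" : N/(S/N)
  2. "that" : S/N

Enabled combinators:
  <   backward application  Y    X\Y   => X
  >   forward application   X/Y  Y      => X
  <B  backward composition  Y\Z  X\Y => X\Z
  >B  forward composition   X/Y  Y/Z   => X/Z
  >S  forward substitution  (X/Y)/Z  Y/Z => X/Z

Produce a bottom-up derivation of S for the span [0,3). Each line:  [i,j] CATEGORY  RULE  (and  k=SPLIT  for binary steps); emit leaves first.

[0,3] S   >
  [0,1] "city" : S/N
  [1,3] N   >
    [1,2] "which" : N/(S/N)
    [2,3] "that" : S/N

[0,1] S/N  lex  "city"
[1,2] N/(S/N)  lex  "which"
[2,3] S/N  lex  "that"
[1,3] N  >  k=2
[0,3] S  >  k=1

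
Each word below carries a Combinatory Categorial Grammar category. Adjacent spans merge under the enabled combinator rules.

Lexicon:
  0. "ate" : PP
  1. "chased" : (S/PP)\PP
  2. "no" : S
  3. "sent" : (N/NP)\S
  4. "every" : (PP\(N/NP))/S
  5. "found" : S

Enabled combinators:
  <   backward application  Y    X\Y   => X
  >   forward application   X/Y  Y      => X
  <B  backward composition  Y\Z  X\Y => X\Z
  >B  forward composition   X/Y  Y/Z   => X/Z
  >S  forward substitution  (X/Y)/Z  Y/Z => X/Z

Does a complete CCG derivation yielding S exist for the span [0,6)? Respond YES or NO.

YES

[0,6] S   >
  [0,2] S/PP   <
    [0,1] "ate" : PP
    [1,2] "chased" : (S/PP)\PP
  [2,6] PP   <
    [2,4] N/NP   <
      [2,3] "no" : S
      [3,4] "sent" : (N/NP)\S
    [4,6] PP\(N/NP)   >
      [4,5] "every" : (PP\(N/NP))/S
      [5,6] "found" : S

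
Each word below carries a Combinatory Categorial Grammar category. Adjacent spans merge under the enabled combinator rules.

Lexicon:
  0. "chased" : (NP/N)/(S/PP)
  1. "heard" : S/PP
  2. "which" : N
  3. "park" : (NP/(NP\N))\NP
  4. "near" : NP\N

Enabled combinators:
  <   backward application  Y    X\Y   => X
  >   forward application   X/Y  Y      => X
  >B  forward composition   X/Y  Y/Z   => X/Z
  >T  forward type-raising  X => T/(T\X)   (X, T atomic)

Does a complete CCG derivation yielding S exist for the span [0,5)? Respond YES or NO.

(NP/N)/(S/PP) S/PP N (NP/(NP\N))\NP NP\N
CKY chart[0,5] = {N/(N\NP), NP, NP/(NP\NP), PP/(PP\NP), S/(S\NP)}; S ∉ chart

NO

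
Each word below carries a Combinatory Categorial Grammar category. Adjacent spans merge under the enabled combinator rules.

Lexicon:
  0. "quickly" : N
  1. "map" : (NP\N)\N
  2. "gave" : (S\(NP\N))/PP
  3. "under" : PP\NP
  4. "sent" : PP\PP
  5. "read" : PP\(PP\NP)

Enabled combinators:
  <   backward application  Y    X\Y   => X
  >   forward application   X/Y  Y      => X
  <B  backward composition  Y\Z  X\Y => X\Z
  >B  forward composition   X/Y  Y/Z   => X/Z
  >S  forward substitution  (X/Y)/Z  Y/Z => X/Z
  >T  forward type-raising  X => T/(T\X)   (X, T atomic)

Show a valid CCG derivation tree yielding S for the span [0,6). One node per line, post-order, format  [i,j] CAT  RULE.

[0,6] S   <
  [0,2] NP\N   <
    [0,1] "quickly" : N
    [1,2] "map" : (NP\N)\N
  [2,6] S\(NP\N)   >
    [2,3] "gave" : (S\(NP\N))/PP
    [3,6] PP   <
      [3,5] PP\NP   <B
        [3,4] "under" : PP\NP
        [4,5] "sent" : PP\PP
      [5,6] "read" : PP\(PP\NP)

[0,1] N  lex  "quickly"
[1,2] (NP\N)\N  lex  "map"
[0,2] NP\N  <  k=1
[2,3] (S\(NP\N))/PP  lex  "gave"
[3,4] PP\NP  lex  "under"
[4,5] PP\PP  lex  "sent"
[3,5] PP\NP  <B  k=4
[5,6] PP\(PP\NP)  lex  "read"
[3,6] PP  <  k=5
[2,6] S\(NP\N)  >  k=3
[0,6] S  <  k=2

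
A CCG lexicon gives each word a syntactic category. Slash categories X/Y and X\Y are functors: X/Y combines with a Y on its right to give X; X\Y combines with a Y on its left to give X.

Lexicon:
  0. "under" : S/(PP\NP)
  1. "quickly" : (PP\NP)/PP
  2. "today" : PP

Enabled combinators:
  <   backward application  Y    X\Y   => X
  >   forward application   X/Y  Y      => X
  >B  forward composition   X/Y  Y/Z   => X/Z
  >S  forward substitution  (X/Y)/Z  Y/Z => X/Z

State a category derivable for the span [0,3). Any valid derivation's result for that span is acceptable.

[0,3] S   >
  [0,1] "under" : S/(PP\NP)
  [1,3] PP\NP   >
    [1,2] "quickly" : (PP\NP)/PP
    [2,3] "today" : PP

S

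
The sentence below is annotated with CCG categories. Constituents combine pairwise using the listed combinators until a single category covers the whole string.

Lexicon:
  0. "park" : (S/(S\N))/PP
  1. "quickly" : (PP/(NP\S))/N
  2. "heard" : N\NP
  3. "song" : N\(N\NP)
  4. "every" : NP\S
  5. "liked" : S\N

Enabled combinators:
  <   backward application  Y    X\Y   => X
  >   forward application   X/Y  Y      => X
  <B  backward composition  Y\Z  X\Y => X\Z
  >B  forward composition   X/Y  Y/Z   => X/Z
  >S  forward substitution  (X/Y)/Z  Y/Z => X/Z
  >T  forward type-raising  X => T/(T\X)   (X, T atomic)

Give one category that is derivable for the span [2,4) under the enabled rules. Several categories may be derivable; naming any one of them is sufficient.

N

[0,6] S   >
  [0,5] S/(S\N)   >
    [0,1] "park" : (S/(S\N))/PP
    [1,5] PP   >
      [1,4] PP/(NP\S)   >
        [1,2] "quickly" : (PP/(NP\S))/N
        [2,4] N   <
          [2,3] "heard" : N\NP
          [3,4] "song" : N\(N\NP)
      [4,5] "every" : NP\S
  [5,6] "liked" : S\N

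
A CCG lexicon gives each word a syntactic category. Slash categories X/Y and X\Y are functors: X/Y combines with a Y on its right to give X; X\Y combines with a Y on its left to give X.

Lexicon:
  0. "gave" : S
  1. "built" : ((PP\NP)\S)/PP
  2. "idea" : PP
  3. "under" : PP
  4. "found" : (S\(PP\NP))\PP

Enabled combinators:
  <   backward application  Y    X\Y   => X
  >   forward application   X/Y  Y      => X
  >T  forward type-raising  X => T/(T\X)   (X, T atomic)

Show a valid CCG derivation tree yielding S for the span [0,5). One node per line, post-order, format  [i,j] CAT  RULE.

[0,5] S   <
  [0,3] PP\NP   <
    [0,1] "gave" : S
    [1,3] (PP\NP)\S   >
      [1,2] "built" : ((PP\NP)\S)/PP
      [2,3] "idea" : PP
  [3,5] S\(PP\NP)   <
    [3,4] "under" : PP
    [4,5] "found" : (S\(PP\NP))\PP

[0,1] S  lex  "gave"
[1,2] ((PP\NP)\S)/PP  lex  "built"
[2,3] PP  lex  "idea"
[1,3] (PP\NP)\S  >  k=2
[0,3] PP\NP  <  k=1
[3,4] PP  lex  "under"
[4,5] (S\(PP\NP))\PP  lex  "found"
[3,5] S\(PP\NP)  <  k=4
[0,5] S  <  k=3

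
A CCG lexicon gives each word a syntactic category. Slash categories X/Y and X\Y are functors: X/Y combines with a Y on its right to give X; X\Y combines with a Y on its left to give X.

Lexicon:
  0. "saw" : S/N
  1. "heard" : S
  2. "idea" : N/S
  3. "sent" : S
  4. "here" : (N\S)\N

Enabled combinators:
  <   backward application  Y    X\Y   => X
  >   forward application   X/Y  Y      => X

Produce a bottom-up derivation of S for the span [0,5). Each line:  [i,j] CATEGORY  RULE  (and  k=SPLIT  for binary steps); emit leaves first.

[0,1] S/N  lex  "saw"
[1,2] S  lex  "heard"
[2,3] N/S  lex  "idea"
[3,4] S  lex  "sent"
[2,4] N  >  k=3
[4,5] (N\S)\N  lex  "here"
[2,5] N\S  <  k=4
[1,5] N  <  k=2
[0,5] S  >  k=1

[0,5] S   >
  [0,1] "saw" : S/N
  [1,5] N   <
    [1,2] "heard" : S
    [2,5] N\S   <
      [2,4] N   >
        [2,3] "idea" : N/S
        [3,4] "sent" : S
      [4,5] "here" : (N\S)\N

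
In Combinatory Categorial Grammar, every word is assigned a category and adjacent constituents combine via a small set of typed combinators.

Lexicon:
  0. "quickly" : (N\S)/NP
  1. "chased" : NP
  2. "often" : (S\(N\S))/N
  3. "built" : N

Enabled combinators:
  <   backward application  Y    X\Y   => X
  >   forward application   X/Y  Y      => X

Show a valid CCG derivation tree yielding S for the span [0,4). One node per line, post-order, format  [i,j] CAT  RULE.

[0,4] S   <
  [0,2] N\S   >
    [0,1] "quickly" : (N\S)/NP
    [1,2] "chased" : NP
  [2,4] S\(N\S)   >
    [2,3] "often" : (S\(N\S))/N
    [3,4] "built" : N

[0,1] (N\S)/NP  lex  "quickly"
[1,2] NP  lex  "chased"
[0,2] N\S  >  k=1
[2,3] (S\(N\S))/N  lex  "often"
[3,4] N  lex  "built"
[2,4] S\(N\S)  >  k=3
[0,4] S  <  k=2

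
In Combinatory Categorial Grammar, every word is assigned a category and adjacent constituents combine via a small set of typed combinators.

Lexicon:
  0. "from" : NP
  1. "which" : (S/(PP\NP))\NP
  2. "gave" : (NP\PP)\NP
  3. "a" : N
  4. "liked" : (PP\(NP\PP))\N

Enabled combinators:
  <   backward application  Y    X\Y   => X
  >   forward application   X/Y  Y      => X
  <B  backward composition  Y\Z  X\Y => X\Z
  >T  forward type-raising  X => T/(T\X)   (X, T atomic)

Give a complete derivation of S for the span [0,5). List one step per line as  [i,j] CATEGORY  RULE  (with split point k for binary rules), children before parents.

[0,1] NP  lex  "from"
[1,2] (S/(PP\NP))\NP  lex  "which"
[0,2] S/(PP\NP)  <  k=1
[2,3] (NP\PP)\NP  lex  "gave"
[3,4] N  lex  "a"
[4,5] (PP\(NP\PP))\N  lex  "liked"
[3,5] PP\(NP\PP)  <  k=4
[2,5] PP\NP  <B  k=3
[0,5] S  >  k=2

[0,5] S   >
  [0,2] S/(PP\NP)   <
    [0,1] "from" : NP
    [1,2] "which" : (S/(PP\NP))\NP
  [2,5] PP\NP   <B
    [2,3] "gave" : (NP\PP)\NP
    [3,5] PP\(NP\PP)   <
      [3,4] "a" : N
      [4,5] "liked" : (PP\(NP\PP))\N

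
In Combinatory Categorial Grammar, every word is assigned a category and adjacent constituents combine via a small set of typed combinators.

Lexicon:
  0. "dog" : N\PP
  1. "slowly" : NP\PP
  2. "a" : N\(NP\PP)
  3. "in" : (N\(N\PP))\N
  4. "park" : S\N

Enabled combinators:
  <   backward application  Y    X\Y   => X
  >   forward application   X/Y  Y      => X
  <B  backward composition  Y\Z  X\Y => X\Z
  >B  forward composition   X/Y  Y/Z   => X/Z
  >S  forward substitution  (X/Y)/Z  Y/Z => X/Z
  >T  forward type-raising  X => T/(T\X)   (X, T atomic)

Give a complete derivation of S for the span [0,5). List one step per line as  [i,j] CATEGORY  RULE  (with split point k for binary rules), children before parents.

[0,1] N\PP  lex  "dog"
[1,2] NP\PP  lex  "slowly"
[2,3] N\(NP\PP)  lex  "a"
[1,3] N  <  k=2
[3,4] (N\(N\PP))\N  lex  "in"
[1,4] N\(N\PP)  <  k=3
[0,4] N  <  k=1
[4,5] S\N  lex  "park"
[0,5] S  <  k=4

[0,5] S   <
  [0,4] N   <
    [0,1] "dog" : N\PP
    [1,4] N\(N\PP)   <
      [1,3] N   <
        [1,2] "slowly" : NP\PP
        [2,3] "a" : N\(NP\PP)
      [3,4] "in" : (N\(N\PP))\N
  [4,5] "park" : S\N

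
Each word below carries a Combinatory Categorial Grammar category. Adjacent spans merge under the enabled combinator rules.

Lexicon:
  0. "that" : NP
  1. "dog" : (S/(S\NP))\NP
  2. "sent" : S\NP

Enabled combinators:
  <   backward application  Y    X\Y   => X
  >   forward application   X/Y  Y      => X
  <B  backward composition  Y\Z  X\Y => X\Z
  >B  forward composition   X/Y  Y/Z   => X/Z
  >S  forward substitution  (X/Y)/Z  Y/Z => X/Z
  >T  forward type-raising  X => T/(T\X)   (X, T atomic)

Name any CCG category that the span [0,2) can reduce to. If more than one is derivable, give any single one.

S/(S\NP)

[0,3] S   >
  [0,2] S/(S\NP)   <
    [0,1] "that" : NP
    [1,2] "dog" : (S/(S\NP))\NP
  [2,3] "sent" : S\NP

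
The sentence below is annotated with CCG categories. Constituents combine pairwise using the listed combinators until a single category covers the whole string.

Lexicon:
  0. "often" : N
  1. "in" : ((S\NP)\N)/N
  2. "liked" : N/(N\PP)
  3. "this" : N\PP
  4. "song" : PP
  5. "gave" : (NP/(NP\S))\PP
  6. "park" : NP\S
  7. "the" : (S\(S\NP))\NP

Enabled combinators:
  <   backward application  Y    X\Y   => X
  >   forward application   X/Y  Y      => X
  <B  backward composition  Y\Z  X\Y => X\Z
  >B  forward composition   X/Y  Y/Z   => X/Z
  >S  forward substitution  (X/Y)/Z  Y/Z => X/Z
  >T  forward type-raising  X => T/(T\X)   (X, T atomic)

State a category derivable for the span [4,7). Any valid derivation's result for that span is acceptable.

[0,8] S   <
  [0,4] S\NP   <
    [0,1] "often" : N
    [1,4] (S\NP)\N   >
      [1,2] "in" : ((S\NP)\N)/N
      [2,4] N   >
        [2,3] "liked" : N/(N\PP)
        [3,4] "this" : N\PP
  [4,8] S\(S\NP)   <
    [4,7] NP   >
      [4,6] NP/(NP\S)   <
        [4,5] "song" : PP
        [5,6] "gave" : (NP/(NP\S))\PP
      [6,7] "park" : NP\S
    [7,8] "the" : (S\(S\NP))\NP

NP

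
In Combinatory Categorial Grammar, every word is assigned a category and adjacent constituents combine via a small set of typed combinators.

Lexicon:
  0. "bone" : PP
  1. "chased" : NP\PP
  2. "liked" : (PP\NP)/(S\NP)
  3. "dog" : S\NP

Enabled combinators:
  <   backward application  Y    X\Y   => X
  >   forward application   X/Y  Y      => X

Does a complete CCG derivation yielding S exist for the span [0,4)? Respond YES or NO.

PP NP\PP (PP\NP)/(S\NP) S\NP
CKY chart[0,4] = {PP}; S ∉ chart

NO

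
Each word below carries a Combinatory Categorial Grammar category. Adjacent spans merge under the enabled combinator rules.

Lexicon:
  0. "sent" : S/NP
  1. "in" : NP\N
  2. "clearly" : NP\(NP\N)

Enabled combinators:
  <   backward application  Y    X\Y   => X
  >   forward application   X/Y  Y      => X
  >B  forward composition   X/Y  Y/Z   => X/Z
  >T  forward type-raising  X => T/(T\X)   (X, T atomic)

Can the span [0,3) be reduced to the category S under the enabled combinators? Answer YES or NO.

YES

[0,3] S   >
  [0,1] "sent" : S/NP
  [1,3] NP   <
    [1,2] "in" : NP\N
    [2,3] "clearly" : NP\(NP\N)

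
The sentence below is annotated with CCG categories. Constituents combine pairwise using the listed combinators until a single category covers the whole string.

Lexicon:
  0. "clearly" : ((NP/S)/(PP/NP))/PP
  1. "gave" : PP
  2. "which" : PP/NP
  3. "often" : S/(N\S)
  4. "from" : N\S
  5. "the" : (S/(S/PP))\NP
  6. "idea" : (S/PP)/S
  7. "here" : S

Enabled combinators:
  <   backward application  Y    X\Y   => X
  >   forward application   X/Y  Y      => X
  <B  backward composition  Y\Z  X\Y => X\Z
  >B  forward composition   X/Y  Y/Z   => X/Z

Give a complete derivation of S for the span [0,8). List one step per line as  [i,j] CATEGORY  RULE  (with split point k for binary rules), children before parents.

[0,8] S   >
  [0,6] S/(S/PP)   <
    [0,5] NP   >
      [0,3] NP/S   >
        [0,2] (NP/S)/(PP/NP)   >
          [0,1] "clearly" : ((NP/S)/(PP/NP))/PP
          [1,2] "gave" : PP
        [2,3] "which" : PP/NP
      [3,5] S   >
        [3,4] "often" : S/(N\S)
        [4,5] "from" : N\S
    [5,6] "the" : (S/(S/PP))\NP
  [6,8] S/PP   >
    [6,7] "idea" : (S/PP)/S
    [7,8] "here" : S

[0,1] ((NP/S)/(PP/NP))/PP  lex  "clearly"
[1,2] PP  lex  "gave"
[0,2] (NP/S)/(PP/NP)  >  k=1
[2,3] PP/NP  lex  "which"
[0,3] NP/S  >  k=2
[3,4] S/(N\S)  lex  "often"
[4,5] N\S  lex  "from"
[3,5] S  >  k=4
[0,5] NP  >  k=3
[5,6] (S/(S/PP))\NP  lex  "the"
[0,6] S/(S/PP)  <  k=5
[6,7] (S/PP)/S  lex  "idea"
[7,8] S  lex  "here"
[6,8] S/PP  >  k=7
[0,8] S  >  k=6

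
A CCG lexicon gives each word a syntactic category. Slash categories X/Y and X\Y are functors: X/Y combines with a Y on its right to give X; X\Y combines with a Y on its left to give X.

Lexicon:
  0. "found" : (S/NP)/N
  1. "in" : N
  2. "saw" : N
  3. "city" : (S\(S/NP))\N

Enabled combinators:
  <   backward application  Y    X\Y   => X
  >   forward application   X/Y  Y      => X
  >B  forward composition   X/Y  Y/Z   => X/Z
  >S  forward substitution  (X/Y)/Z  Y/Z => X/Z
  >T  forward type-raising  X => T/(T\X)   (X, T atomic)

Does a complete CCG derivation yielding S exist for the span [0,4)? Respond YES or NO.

[0,4] S   <
  [0,2] S/NP   >
    [0,1] "found" : (S/NP)/N
    [1,2] "in" : N
  [2,4] S\(S/NP)   <
    [2,3] "saw" : N
    [3,4] "city" : (S\(S/NP))\N

YES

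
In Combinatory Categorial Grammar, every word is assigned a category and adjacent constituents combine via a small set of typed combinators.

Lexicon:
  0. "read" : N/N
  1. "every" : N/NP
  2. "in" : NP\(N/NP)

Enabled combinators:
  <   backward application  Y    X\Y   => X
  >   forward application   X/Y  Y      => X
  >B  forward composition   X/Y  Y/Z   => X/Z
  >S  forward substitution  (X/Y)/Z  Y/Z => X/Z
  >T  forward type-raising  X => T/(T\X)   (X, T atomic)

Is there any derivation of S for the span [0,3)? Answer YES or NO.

NO

N/N N/NP NP\(N/NP)
CKY chart[0,3] = {N/(N\NP), NP, NP/(NP\NP), PP/(PP\NP), S/(S\NP)}; S ∉ chart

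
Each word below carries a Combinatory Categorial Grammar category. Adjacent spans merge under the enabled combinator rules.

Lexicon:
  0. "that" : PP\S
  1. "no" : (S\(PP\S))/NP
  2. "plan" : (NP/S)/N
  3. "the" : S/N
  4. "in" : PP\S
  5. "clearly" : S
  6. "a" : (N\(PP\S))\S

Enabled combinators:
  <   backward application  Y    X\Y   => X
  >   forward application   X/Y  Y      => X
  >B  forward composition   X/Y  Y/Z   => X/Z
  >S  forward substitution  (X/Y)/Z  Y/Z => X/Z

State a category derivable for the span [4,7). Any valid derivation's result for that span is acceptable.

N

[0,7] S   <
  [0,1] "that" : PP\S
  [1,7] S\(PP\S)   >
    [1,2] "no" : (S\(PP\S))/NP
    [2,7] NP   >
      [2,4] NP/N   >S
        [2,3] "plan" : (NP/S)/N
        [3,4] "the" : S/N
      [4,7] N   <
        [4,5] "in" : PP\S
        [5,7] N\(PP\S)   <
          [5,6] "clearly" : S
          [6,7] "a" : (N\(PP\S))\S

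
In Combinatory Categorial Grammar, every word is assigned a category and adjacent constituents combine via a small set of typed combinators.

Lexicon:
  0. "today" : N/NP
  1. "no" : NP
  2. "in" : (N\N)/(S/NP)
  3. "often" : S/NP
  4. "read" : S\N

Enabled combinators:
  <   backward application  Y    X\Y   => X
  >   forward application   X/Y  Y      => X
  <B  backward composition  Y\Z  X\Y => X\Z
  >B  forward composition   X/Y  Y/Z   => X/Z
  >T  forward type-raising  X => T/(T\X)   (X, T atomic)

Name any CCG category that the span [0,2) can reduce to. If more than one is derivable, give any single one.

N

[0,5] S   <
  [0,2] N   >
    [0,1] "today" : N/NP
    [1,2] "no" : NP
  [2,5] S\N   <B
    [2,4] N\N   >
      [2,3] "in" : (N\N)/(S/NP)
      [3,4] "often" : S/NP
    [4,5] "read" : S\N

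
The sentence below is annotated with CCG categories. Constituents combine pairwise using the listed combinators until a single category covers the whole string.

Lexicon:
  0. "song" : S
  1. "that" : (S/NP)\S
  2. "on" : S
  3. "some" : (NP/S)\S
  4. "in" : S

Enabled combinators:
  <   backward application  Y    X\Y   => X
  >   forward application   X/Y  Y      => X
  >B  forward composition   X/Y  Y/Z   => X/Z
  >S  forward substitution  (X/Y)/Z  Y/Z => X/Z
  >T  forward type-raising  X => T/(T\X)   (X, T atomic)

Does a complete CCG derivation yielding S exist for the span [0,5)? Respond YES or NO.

[0,5] S   >
  [0,2] S/NP   <
    [0,1] "song" : S
    [1,2] "that" : (S/NP)\S
  [2,5] NP   >
    [2,4] NP/S   <
      [2,3] "on" : S
      [3,4] "some" : (NP/S)\S
    [4,5] "in" : S

YES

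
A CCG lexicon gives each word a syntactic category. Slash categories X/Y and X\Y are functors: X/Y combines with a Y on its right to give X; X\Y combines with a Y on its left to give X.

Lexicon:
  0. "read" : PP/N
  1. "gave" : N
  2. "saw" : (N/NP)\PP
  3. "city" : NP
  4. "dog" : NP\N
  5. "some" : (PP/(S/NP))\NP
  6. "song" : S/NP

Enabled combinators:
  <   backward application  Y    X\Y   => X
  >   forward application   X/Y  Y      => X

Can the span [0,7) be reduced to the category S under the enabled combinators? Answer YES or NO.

PP/N N (N/NP)\PP NP NP\N (PP/(S/NP))\NP S/NP
CKY chart[0,7] = {PP}; S ∉ chart

NO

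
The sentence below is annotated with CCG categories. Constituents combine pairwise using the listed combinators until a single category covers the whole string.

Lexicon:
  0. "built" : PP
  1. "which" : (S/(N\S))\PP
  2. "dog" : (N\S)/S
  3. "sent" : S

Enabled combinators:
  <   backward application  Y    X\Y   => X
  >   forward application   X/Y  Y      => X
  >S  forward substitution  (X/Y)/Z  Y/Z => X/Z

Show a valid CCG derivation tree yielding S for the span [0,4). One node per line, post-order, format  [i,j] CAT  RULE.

[0,1] PP  lex  "built"
[1,2] (S/(N\S))\PP  lex  "which"
[0,2] S/(N\S)  <  k=1
[2,3] (N\S)/S  lex  "dog"
[3,4] S  lex  "sent"
[2,4] N\S  >  k=3
[0,4] S  >  k=2

[0,4] S   >
  [0,2] S/(N\S)   <
    [0,1] "built" : PP
    [1,2] "which" : (S/(N\S))\PP
  [2,4] N\S   >
    [2,3] "dog" : (N\S)/S
    [3,4] "sent" : S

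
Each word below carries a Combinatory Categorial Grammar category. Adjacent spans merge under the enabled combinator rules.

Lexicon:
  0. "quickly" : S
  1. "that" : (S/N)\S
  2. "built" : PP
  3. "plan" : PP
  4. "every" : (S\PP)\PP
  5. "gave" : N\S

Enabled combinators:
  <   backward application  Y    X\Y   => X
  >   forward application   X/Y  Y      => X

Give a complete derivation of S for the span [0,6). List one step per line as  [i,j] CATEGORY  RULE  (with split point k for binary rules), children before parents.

[0,6] S   >
  [0,2] S/N   <
    [0,1] "quickly" : S
    [1,2] "that" : (S/N)\S
  [2,6] N   <
    [2,5] S   <
      [2,3] "built" : PP
      [3,5] S\PP   <
        [3,4] "plan" : PP
        [4,5] "every" : (S\PP)\PP
    [5,6] "gave" : N\S

[0,1] S  lex  "quickly"
[1,2] (S/N)\S  lex  "that"
[0,2] S/N  <  k=1
[2,3] PP  lex  "built"
[3,4] PP  lex  "plan"
[4,5] (S\PP)\PP  lex  "every"
[3,5] S\PP  <  k=4
[2,5] S  <  k=3
[5,6] N\S  lex  "gave"
[2,6] N  <  k=5
[0,6] S  >  k=2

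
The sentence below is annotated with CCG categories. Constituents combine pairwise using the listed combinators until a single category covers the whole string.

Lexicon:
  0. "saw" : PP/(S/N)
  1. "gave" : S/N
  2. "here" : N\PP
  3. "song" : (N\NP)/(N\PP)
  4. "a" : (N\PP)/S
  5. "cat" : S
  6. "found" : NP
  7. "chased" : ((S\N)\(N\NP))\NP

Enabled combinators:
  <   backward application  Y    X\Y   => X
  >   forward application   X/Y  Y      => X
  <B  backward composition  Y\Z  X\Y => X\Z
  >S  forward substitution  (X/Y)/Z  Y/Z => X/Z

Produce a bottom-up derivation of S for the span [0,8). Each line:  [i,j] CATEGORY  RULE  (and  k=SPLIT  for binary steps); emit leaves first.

[0,1] PP/(S/N)  lex  "saw"
[1,2] S/N  lex  "gave"
[0,2] PP  >  k=1
[2,3] N\PP  lex  "here"
[0,3] N  <  k=2
[3,4] (N\NP)/(N\PP)  lex  "song"
[4,5] (N\PP)/S  lex  "a"
[5,6] S  lex  "cat"
[4,6] N\PP  >  k=5
[3,6] N\NP  >  k=4
[6,7] NP  lex  "found"
[7,8] ((S\N)\(N\NP))\NP  lex  "chased"
[6,8] (S\N)\(N\NP)  <  k=7
[3,8] S\N  <  k=6
[0,8] S  <  k=3

[0,8] S   <
  [0,3] N   <
    [0,2] PP   >
      [0,1] "saw" : PP/(S/N)
      [1,2] "gave" : S/N
    [2,3] "here" : N\PP
  [3,8] S\N   <
    [3,6] N\NP   >
      [3,4] "song" : (N\NP)/(N\PP)
      [4,6] N\PP   >
        [4,5] "a" : (N\PP)/S
        [5,6] "cat" : S
    [6,8] (S\N)\(N\NP)   <
      [6,7] "found" : NP
      [7,8] "chased" : ((S\N)\(N\NP))\NP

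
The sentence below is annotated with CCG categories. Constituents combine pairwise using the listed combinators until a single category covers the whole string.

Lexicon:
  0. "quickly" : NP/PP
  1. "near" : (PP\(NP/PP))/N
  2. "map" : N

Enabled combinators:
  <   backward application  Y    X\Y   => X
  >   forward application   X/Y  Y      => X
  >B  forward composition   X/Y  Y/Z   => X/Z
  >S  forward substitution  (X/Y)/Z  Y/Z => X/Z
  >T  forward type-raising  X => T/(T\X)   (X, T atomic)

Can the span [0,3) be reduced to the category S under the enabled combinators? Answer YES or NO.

NP/PP (PP\(NP/PP))/N N
CKY chart[0,3] = {N/(N\PP), NP/(NP\PP), PP, PP/(PP\PP), S/(S\PP)}; S ∉ chart

NO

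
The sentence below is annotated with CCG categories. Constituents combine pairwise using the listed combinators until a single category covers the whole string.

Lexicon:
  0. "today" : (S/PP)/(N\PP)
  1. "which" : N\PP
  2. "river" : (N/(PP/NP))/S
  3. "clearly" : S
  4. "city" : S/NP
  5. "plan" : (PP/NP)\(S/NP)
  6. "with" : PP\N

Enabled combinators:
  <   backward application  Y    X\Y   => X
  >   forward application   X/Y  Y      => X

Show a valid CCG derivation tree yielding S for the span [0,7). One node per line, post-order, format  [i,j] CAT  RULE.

[0,1] (S/PP)/(N\PP)  lex  "today"
[1,2] N\PP  lex  "which"
[0,2] S/PP  >  k=1
[2,3] (N/(PP/NP))/S  lex  "river"
[3,4] S  lex  "clearly"
[2,4] N/(PP/NP)  >  k=3
[4,5] S/NP  lex  "city"
[5,6] (PP/NP)\(S/NP)  lex  "plan"
[4,6] PP/NP  <  k=5
[2,6] N  >  k=4
[6,7] PP\N  lex  "with"
[2,7] PP  <  k=6
[0,7] S  >  k=2

[0,7] S   >
  [0,2] S/PP   >
    [0,1] "today" : (S/PP)/(N\PP)
    [1,2] "which" : N\PP
  [2,7] PP   <
    [2,6] N   >
      [2,4] N/(PP/NP)   >
        [2,3] "river" : (N/(PP/NP))/S
        [3,4] "clearly" : S
      [4,6] PP/NP   <
        [4,5] "city" : S/NP
        [5,6] "plan" : (PP/NP)\(S/NP)
    [6,7] "with" : PP\N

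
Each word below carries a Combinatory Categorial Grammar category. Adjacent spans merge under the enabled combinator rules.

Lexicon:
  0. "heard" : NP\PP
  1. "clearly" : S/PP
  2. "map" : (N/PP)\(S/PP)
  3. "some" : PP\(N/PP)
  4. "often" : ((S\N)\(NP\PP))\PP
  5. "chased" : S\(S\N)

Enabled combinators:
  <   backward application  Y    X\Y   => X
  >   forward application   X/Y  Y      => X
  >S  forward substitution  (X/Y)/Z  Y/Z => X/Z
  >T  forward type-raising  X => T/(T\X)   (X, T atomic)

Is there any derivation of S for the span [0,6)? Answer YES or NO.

YES

[0,6] S   <
  [0,5] S\N   <
    [0,1] "heard" : NP\PP
    [1,5] (S\N)\(NP\PP)   <
      [1,4] PP   <
        [1,3] N/PP   <
          [1,2] "clearly" : S/PP
          [2,3] "map" : (N/PP)\(S/PP)
        [3,4] "some" : PP\(N/PP)
      [4,5] "often" : ((S\N)\(NP\PP))\PP
  [5,6] "chased" : S\(S\N)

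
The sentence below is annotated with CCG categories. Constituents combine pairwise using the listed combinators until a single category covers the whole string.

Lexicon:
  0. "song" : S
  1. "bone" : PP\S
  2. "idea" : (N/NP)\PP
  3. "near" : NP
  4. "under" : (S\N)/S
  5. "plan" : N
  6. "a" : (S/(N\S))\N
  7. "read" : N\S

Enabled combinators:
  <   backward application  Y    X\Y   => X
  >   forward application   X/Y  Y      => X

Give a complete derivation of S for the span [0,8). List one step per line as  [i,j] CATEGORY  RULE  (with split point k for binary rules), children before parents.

[0,1] S  lex  "song"
[1,2] PP\S  lex  "bone"
[0,2] PP  <  k=1
[2,3] (N/NP)\PP  lex  "idea"
[0,3] N/NP  <  k=2
[3,4] NP  lex  "near"
[0,4] N  >  k=3
[4,5] (S\N)/S  lex  "under"
[5,6] N  lex  "plan"
[6,7] (S/(N\S))\N  lex  "a"
[5,7] S/(N\S)  <  k=6
[7,8] N\S  lex  "read"
[5,8] S  >  k=7
[4,8] S\N  >  k=5
[0,8] S  <  k=4

[0,8] S   <
  [0,4] N   >
    [0,3] N/NP   <
      [0,2] PP   <
        [0,1] "song" : S
        [1,2] "bone" : PP\S
      [2,3] "idea" : (N/NP)\PP
    [3,4] "near" : NP
  [4,8] S\N   >
    [4,5] "under" : (S\N)/S
    [5,8] S   >
      [5,7] S/(N\S)   <
        [5,6] "plan" : N
        [6,7] "a" : (S/(N\S))\N
      [7,8] "read" : N\S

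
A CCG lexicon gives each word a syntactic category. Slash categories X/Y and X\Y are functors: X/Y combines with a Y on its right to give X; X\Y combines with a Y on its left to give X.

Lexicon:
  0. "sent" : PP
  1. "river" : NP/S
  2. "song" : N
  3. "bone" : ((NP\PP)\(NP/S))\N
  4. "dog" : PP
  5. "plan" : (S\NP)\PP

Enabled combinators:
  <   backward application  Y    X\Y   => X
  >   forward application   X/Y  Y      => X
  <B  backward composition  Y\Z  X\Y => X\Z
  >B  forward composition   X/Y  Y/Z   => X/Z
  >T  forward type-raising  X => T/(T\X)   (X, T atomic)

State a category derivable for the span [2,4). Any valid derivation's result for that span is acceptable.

(NP\PP)\(NP/S)

[0,6] S   <
  [0,1] "sent" : PP
  [1,6] S\PP   <B
    [1,4] NP\PP   <
      [1,2] "river" : NP/S
      [2,4] (NP\PP)\(NP/S)   <
        [2,3] "song" : N
        [3,4] "bone" : ((NP\PP)\(NP/S))\N
    [4,6] S\NP   <
      [4,5] "dog" : PP
      [5,6] "plan" : (S\NP)\PP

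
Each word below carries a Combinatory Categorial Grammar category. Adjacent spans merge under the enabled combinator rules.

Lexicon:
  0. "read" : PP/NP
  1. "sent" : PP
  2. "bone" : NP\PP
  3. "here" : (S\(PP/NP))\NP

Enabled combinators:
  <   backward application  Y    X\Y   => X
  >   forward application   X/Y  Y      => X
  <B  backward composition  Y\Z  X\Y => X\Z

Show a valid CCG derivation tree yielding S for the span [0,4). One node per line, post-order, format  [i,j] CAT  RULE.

[0,1] PP/NP  lex  "read"
[1,2] PP  lex  "sent"
[2,3] NP\PP  lex  "bone"
[1,3] NP  <  k=2
[3,4] (S\(PP/NP))\NP  lex  "here"
[1,4] S\(PP/NP)  <  k=3
[0,4] S  <  k=1

[0,4] S   <
  [0,1] "read" : PP/NP
  [1,4] S\(PP/NP)   <
    [1,3] NP   <
      [1,2] "sent" : PP
      [2,3] "bone" : NP\PP
    [3,4] "here" : (S\(PP/NP))\NP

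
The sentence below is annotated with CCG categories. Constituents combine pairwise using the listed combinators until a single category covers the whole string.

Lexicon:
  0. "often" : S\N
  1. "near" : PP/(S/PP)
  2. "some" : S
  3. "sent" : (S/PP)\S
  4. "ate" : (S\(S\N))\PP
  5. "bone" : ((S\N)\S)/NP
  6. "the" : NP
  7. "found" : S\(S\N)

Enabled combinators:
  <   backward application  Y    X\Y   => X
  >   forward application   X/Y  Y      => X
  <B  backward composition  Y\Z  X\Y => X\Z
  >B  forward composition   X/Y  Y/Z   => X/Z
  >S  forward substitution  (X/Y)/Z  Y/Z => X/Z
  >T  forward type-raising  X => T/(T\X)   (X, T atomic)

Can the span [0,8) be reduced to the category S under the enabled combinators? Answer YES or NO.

YES

[0,8] S   <
  [0,7] S\N   <
    [0,5] S   <
      [0,1] "often" : S\N
      [1,5] S\(S\N)   <
        [1,4] PP   >
          [1,2] "near" : PP/(S/PP)
          [2,4] S/PP   <
            [2,3] "some" : S
            [3,4] "sent" : (S/PP)\S
        [4,5] "ate" : (S\(S\N))\PP
    [5,7] (S\N)\S   >
      [5,6] "bone" : ((S\N)\S)/NP
      [6,7] "the" : NP
  [7,8] "found" : S\(S\N)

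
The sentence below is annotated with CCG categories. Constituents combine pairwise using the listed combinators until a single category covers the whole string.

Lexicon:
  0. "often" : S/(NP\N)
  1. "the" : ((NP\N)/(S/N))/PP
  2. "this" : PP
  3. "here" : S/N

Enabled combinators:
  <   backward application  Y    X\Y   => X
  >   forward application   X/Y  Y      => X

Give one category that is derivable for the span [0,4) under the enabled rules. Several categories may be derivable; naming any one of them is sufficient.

S

[0,4] S   >
  [0,1] "often" : S/(NP\N)
  [1,4] NP\N   >
    [1,3] (NP\N)/(S/N)   >
      [1,2] "the" : ((NP\N)/(S/N))/PP
      [2,3] "this" : PP
    [3,4] "here" : S/N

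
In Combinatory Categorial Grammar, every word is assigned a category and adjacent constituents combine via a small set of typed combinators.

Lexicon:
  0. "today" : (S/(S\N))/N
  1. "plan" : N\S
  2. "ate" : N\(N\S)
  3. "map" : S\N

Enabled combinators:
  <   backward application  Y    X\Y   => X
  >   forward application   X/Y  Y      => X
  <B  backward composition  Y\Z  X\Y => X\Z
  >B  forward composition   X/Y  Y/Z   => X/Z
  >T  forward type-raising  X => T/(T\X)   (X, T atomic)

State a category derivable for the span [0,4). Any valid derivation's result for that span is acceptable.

S

[0,4] S   >
  [0,3] S/(S\N)   >
    [0,1] "today" : (S/(S\N))/N
    [1,3] N   <
      [1,2] "plan" : N\S
      [2,3] "ate" : N\(N\S)
  [3,4] "map" : S\N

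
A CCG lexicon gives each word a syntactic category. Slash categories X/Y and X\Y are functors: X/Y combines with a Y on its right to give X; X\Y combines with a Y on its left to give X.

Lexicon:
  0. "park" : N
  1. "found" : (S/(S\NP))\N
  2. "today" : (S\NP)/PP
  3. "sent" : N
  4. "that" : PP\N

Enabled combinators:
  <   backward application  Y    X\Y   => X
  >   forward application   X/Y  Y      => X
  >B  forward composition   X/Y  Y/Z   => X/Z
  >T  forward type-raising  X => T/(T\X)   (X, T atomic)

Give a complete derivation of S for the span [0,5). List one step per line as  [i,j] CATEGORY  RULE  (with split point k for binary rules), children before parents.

[0,5] S   >
  [0,2] S/(S\NP)   <
    [0,1] "park" : N
    [1,2] "found" : (S/(S\NP))\N
  [2,5] S\NP   >
    [2,3] "today" : (S\NP)/PP
    [3,5] PP   <
      [3,4] "sent" : N
      [4,5] "that" : PP\N

[0,1] N  lex  "park"
[1,2] (S/(S\NP))\N  lex  "found"
[0,2] S/(S\NP)  <  k=1
[2,3] (S\NP)/PP  lex  "today"
[3,4] N  lex  "sent"
[4,5] PP\N  lex  "that"
[3,5] PP  <  k=4
[2,5] S\NP  >  k=3
[0,5] S  >  k=2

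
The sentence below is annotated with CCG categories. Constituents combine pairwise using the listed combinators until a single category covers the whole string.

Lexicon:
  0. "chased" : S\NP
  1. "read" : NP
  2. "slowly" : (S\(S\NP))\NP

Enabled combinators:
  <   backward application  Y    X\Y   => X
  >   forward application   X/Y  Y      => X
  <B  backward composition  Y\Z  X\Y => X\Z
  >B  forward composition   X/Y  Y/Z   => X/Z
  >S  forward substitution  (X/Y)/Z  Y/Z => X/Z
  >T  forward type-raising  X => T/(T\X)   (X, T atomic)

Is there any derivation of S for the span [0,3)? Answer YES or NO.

[0,3] S   <
  [0,1] "chased" : S\NP
  [1,3] S\(S\NP)   <
    [1,2] "read" : NP
    [2,3] "slowly" : (S\(S\NP))\NP

YES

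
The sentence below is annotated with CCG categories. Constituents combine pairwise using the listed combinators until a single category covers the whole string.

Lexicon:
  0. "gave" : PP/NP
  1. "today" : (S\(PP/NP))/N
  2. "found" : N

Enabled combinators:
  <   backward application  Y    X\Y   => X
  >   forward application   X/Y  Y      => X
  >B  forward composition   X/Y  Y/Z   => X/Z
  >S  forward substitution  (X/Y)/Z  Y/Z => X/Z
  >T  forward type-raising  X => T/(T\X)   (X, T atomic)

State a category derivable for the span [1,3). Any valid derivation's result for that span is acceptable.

S\(PP/NP)

[0,3] S   <
  [0,1] "gave" : PP/NP
  [1,3] S\(PP/NP)   >
    [1,2] "today" : (S\(PP/NP))/N
    [2,3] "found" : N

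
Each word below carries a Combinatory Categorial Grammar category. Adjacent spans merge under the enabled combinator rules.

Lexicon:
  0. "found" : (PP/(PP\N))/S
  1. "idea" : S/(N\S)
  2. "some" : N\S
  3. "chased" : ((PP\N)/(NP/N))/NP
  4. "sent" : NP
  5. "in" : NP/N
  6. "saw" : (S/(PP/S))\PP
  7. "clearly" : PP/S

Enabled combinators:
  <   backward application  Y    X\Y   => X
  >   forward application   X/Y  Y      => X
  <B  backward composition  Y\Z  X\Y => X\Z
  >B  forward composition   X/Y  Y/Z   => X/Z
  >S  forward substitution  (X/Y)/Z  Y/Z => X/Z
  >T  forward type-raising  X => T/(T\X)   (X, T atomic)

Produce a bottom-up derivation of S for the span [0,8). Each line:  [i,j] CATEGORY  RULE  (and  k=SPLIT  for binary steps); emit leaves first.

[0,1] (PP/(PP\N))/S  lex  "found"
[1,2] S/(N\S)  lex  "idea"
[2,3] N\S  lex  "some"
[1,3] S  >  k=2
[0,3] PP/(PP\N)  >  k=1
[3,4] ((PP\N)/(NP/N))/NP  lex  "chased"
[4,5] NP  lex  "sent"
[3,5] (PP\N)/(NP/N)  >  k=4
[5,6] NP/N  lex  "in"
[3,6] PP\N  >  k=5
[0,6] PP  >  k=3
[6,7] (S/(PP/S))\PP  lex  "saw"
[0,7] S/(PP/S)  <  k=6
[7,8] PP/S  lex  "clearly"
[0,8] S  >  k=7

[0,8] S   >
  [0,7] S/(PP/S)   <
    [0,6] PP   >
      [0,3] PP/(PP\N)   >
        [0,1] "found" : (PP/(PP\N))/S
        [1,3] S   >
          [1,2] "idea" : S/(N\S)
          [2,3] "some" : N\S
      [3,6] PP\N   >
        [3,5] (PP\N)/(NP/N)   >
          [3,4] "chased" : ((PP\N)/(NP/N))/NP
          [4,5] "sent" : NP
        [5,6] "in" : NP/N
    [6,7] "saw" : (S/(PP/S))\PP
  [7,8] "clearly" : PP/S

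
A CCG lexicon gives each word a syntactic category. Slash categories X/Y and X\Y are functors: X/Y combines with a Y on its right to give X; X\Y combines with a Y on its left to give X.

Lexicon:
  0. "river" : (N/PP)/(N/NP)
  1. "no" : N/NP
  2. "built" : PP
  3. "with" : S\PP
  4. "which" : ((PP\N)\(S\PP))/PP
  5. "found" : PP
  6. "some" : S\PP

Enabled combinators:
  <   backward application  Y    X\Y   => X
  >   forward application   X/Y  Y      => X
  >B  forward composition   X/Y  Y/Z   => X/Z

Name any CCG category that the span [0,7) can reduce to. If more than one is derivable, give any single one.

[0,7] S   <
  [0,6] PP   <
    [0,3] N   >
      [0,2] N/PP   >
        [0,1] "river" : (N/PP)/(N/NP)
        [1,2] "no" : N/NP
      [2,3] "built" : PP
    [3,6] PP\N   <
      [3,4] "with" : S\PP
      [4,6] (PP\N)\(S\PP)   >
        [4,5] "which" : ((PP\N)\(S\PP))/PP
        [5,6] "found" : PP
  [6,7] "some" : S\PP

S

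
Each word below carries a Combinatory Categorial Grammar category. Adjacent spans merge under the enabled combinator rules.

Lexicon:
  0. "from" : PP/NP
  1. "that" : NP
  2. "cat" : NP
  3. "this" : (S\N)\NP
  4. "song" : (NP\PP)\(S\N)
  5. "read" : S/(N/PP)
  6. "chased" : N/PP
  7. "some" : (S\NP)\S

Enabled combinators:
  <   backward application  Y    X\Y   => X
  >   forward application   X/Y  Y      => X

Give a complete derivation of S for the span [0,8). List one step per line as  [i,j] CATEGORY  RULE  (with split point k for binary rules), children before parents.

[0,8] S   <
  [0,5] NP   <
    [0,2] PP   >
      [0,1] "from" : PP/NP
      [1,2] "that" : NP
    [2,5] NP\PP   <
      [2,4] S\N   <
        [2,3] "cat" : NP
        [3,4] "this" : (S\N)\NP
      [4,5] "song" : (NP\PP)\(S\N)
  [5,8] S\NP   <
    [5,7] S   >
      [5,6] "read" : S/(N/PP)
      [6,7] "chased" : N/PP
    [7,8] "some" : (S\NP)\S

[0,1] PP/NP  lex  "from"
[1,2] NP  lex  "that"
[0,2] PP  >  k=1
[2,3] NP  lex  "cat"
[3,4] (S\N)\NP  lex  "this"
[2,4] S\N  <  k=3
[4,5] (NP\PP)\(S\N)  lex  "song"
[2,5] NP\PP  <  k=4
[0,5] NP  <  k=2
[5,6] S/(N/PP)  lex  "read"
[6,7] N/PP  lex  "chased"
[5,7] S  >  k=6
[7,8] (S\NP)\S  lex  "some"
[5,8] S\NP  <  k=7
[0,8] S  <  k=5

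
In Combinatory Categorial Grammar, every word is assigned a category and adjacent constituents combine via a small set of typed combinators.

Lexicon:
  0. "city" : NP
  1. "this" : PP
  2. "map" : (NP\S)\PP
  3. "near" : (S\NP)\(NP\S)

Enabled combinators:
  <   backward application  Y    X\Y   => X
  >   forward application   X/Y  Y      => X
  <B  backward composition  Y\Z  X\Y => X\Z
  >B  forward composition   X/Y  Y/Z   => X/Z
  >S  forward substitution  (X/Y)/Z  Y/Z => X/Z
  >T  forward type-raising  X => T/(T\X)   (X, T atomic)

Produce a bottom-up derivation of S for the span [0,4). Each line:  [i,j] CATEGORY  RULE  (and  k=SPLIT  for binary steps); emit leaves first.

[0,4] S   >
  [0,1] S/(S\NP)   >T
    [0,1] "city" : NP
  [1,4] S\NP   <
    [1,3] NP\S   <
      [1,2] "this" : PP
      [2,3] "map" : (NP\S)\PP
    [3,4] "near" : (S\NP)\(NP\S)

[0,1] NP  lex  "city"
[0,1] S/(S\NP)  >T
[1,2] PP  lex  "this"
[2,3] (NP\S)\PP  lex  "map"
[1,3] NP\S  <  k=2
[3,4] (S\NP)\(NP\S)  lex  "near"
[1,4] S\NP  <  k=3
[0,4] S  >  k=1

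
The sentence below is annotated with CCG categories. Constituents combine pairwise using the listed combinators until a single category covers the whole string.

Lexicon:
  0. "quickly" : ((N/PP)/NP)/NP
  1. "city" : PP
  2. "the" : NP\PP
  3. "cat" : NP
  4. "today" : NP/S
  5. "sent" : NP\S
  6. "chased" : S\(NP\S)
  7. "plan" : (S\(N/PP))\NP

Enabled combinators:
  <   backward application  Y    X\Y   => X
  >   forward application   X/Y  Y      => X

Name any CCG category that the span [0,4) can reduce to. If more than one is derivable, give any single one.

[0,8] S   <
  [0,4] N/PP   >
    [0,3] (N/PP)/NP   >
      [0,1] "quickly" : ((N/PP)/NP)/NP
      [1,3] NP   <
        [1,2] "city" : PP
        [2,3] "the" : NP\PP
    [3,4] "cat" : NP
  [4,8] S\(N/PP)   <
    [4,7] NP   >
      [4,5] "today" : NP/S
      [5,7] S   <
        [5,6] "sent" : NP\S
        [6,7] "chased" : S\(NP\S)
    [7,8] "plan" : (S\(N/PP))\NP

N/PP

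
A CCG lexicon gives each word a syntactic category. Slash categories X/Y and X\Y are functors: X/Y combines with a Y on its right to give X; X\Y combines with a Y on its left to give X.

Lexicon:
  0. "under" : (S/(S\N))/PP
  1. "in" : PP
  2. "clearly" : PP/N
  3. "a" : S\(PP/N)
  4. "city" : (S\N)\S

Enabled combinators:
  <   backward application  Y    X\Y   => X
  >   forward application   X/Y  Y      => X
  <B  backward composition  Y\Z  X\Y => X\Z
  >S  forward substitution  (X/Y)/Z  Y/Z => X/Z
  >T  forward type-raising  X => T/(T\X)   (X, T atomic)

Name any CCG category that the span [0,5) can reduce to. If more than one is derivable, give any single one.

[0,5] S   >
  [0,2] S/(S\N)   >
    [0,1] "under" : (S/(S\N))/PP
    [1,2] "in" : PP
  [2,5] S\N   <
    [2,4] S   <
      [2,3] "clearly" : PP/N
      [3,4] "a" : S\(PP/N)
    [4,5] "city" : (S\N)\S

S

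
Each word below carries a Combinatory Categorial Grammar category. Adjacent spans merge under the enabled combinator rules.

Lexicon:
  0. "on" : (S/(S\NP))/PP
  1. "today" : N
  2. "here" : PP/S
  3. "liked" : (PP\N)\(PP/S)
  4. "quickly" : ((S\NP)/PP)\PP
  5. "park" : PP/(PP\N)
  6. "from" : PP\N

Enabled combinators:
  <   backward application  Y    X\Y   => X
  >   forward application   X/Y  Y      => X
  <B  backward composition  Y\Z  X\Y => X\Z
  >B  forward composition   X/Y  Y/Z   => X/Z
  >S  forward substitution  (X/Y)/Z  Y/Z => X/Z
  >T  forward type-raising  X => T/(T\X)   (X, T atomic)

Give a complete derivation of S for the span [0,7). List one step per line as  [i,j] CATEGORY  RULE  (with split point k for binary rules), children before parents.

[0,1] (S/(S\NP))/PP  lex  "on"
[1,2] N  lex  "today"
[1,2] PP/(PP\N)  >T
[2,3] PP/S  lex  "here"
[3,4] (PP\N)\(PP/S)  lex  "liked"
[2,4] PP\N  <  k=3
[1,4] PP  >  k=2
[4,5] ((S\NP)/PP)\PP  lex  "quickly"
[1,5] (S\NP)/PP  <  k=4
[0,5] S/PP  >S  k=1
[5,6] PP/(PP\N)  lex  "park"
[6,7] PP\N  lex  "from"
[5,7] PP  >  k=6
[0,7] S  >  k=5

[0,7] S   >
  [0,5] S/PP   >S
    [0,1] "on" : (S/(S\NP))/PP
    [1,5] (S\NP)/PP   <
      [1,4] PP   >
        [1,2] PP/(PP\N)   >T
          [1,2] "today" : N
        [2,4] PP\N   <
          [2,3] "here" : PP/S
          [3,4] "liked" : (PP\N)\(PP/S)
      [4,5] "quickly" : ((S\NP)/PP)\PP
  [5,7] PP   >
    [5,6] "park" : PP/(PP\N)
    [6,7] "from" : PP\N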